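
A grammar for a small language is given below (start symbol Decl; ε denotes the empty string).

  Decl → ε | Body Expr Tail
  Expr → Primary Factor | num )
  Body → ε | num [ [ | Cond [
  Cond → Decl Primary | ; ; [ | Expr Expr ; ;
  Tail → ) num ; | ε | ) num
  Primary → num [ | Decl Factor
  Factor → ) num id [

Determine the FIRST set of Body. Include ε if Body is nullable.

{ ), ;, num, ε }

Body → ε contributes ε.
Body → num [ [ contributes {num}.
From Body → Cond [: add FIRST(Cond) = { ), ;, num }.
Union: FIRST(Body) = { ), ;, num, ε }.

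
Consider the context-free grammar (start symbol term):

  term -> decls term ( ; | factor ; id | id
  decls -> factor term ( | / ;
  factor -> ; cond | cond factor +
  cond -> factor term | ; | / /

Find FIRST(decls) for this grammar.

{ /, ; }

From decls -> factor term (: add FIRST(factor) = { /, ; }.
decls -> / ; contributes {/}.
Union: FIRST(decls) = { /, ; }.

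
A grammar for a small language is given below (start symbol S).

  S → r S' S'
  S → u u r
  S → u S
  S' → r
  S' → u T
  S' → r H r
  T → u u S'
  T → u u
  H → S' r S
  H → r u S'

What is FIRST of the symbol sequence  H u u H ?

{ r, u }

Add FIRST(H) = { r, u }; H is not nullable, stop.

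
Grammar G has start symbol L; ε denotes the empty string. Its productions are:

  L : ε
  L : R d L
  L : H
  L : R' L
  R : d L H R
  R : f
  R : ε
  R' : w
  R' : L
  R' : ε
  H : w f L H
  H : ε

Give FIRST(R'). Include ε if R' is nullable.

R' : w contributes {w}.
From R' : L: add FIRST(L) = { d, f, w, ε } (including ε since L is nullable).
R' : ε contributes ε.
Union: FIRST(R') = { d, f, w, ε }.

{ d, f, w, ε }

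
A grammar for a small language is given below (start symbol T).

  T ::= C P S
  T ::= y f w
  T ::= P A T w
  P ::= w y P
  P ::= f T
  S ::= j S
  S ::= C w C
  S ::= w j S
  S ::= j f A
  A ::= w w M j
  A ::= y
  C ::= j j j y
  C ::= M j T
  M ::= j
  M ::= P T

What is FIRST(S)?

{ f, j, w }

S ::= j S contributes {j}.
From S ::= C w C: add FIRST(C) = { f, j, w }.
S ::= w j S contributes {w}.
S ::= j f A contributes {j}.
Union: FIRST(S) = { f, j, w }.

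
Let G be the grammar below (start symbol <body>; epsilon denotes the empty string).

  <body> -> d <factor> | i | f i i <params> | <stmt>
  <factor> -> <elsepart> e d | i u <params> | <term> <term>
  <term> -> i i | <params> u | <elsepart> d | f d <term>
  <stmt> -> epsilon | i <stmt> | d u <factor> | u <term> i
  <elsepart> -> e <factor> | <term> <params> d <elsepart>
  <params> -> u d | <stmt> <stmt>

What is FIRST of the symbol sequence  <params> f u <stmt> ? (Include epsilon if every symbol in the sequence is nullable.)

Add FIRST(<params>)\{epsilon} = { d, i, u }; <params> is nullable, continue.
f is a terminal; add {f} and stop.

{ d, f, i, u }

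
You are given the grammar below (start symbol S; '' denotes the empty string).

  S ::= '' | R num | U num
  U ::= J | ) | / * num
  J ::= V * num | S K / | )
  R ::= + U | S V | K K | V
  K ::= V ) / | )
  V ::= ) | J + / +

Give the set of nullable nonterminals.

Directly nullable (have an ''-production): S.
No other nonterminal has a production whose RHS symbols are all nullable.

{ S }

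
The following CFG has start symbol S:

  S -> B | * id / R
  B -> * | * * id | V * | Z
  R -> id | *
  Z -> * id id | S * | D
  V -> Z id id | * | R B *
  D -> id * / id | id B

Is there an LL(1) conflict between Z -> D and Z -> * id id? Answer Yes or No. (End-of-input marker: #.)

No

FIRST(D) = { id } and FIRST(* id id) = { * }.
The FIRST sets are disjoint and neither alternative is nullable — no conflict.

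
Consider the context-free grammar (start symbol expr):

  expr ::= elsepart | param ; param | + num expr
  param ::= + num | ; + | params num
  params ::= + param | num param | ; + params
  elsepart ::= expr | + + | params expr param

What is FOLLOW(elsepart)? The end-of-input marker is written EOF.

In expr ::= elsepart: elsepart is at the end, add FOLLOW(expr) = { EOF, +, ;, num }.
Union: FOLLOW(elsepart) = { EOF, +, ;, num }.

{ EOF, +, ;, num }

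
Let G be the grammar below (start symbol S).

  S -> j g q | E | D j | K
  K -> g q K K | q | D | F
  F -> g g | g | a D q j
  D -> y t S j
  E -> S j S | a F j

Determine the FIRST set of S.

S -> j g q contributes {j}.
From S -> E: add FIRST(E) = { a, g, j, q, y }.
From S -> D j: add FIRST(D) = { y }.
From S -> K: add FIRST(K) = { a, g, q, y }.
Union: FIRST(S) = { a, g, j, q, y }.

{ a, g, j, q, y }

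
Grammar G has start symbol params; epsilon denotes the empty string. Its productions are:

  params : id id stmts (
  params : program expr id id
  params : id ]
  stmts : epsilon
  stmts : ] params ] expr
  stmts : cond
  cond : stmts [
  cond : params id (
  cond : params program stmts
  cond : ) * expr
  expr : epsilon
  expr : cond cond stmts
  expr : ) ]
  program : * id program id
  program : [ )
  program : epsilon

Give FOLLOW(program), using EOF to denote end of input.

In params : program expr id id: add FIRST(expr id id) = { ), *, [, ], id }.
In cond : params program stmts: add FIRST(stmts)\{epsilon} = { ), *, [, ], id }.
  Since stmts is nullable, also add FOLLOW(cond) = { (, ), *, [, ], id }.
In program : * id program id: add FIRST(id) = { id }.
Union: FOLLOW(program) = { (, ), *, [, ], id }.

{ (, ), *, [, ], id }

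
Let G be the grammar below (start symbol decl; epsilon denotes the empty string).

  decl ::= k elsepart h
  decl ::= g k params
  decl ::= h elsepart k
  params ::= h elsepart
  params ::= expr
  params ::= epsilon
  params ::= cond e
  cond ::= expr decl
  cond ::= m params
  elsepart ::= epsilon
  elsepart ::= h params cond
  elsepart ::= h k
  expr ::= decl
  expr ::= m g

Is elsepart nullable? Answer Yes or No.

elsepart has an epsilon-production, so elsepart ⇒ epsilon.

Yes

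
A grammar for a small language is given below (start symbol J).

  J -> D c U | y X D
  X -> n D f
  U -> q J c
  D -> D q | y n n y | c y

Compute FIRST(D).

From D -> D q: add FIRST(D) = { c, y }.
D -> y n n y contributes {y}.
D -> c y contributes {c}.
Union: FIRST(D) = { c, y }.

{ c, y }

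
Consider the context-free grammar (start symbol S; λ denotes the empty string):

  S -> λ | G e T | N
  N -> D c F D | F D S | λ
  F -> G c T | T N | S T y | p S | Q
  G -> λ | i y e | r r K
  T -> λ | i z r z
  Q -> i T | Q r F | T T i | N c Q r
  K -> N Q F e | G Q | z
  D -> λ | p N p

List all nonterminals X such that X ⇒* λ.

{ D, F, G, N, S, T }

Directly nullable (have an λ-production): S, N, G, T, D.
F -> T N with every symbol nullable, so F is nullable.
No other nonterminal has a production whose RHS symbols are all nullable.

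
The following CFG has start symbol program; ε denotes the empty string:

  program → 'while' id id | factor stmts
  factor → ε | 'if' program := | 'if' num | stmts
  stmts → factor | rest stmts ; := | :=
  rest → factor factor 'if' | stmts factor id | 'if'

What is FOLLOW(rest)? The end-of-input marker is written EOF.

{ 'if', :=, ;, id }

In stmts → rest stmts ; :=: add FIRST(stmts ; :=) = { 'if', :=, ;, id }.
Union: FOLLOW(rest) = { 'if', :=, ;, id }.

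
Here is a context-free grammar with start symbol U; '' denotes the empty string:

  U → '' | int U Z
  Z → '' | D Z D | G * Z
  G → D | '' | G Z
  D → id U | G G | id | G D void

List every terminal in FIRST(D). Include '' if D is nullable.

D → id U contributes {id}.
From D → G G: G, G nullable, take FIRST(G) ∪ FIRST(G) = { *, id, void }; also '' since the whole RHS is nullable.
D → id contributes {id}.
From D → G D void: G, D nullable, take FIRST(G) ∪ FIRST(D) ∪ {void} = { *, id, void }.
Union: FIRST(D) = { *, id, void, '' }.

{ *, id, void, '' }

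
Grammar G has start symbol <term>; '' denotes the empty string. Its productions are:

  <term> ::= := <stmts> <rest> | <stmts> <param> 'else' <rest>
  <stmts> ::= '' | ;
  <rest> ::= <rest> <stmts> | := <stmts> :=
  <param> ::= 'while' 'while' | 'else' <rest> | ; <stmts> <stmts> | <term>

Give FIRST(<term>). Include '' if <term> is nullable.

<term> ::= := <stmts> <rest> contributes {:=}.
From <term> ::= <stmts> <param> 'else' <rest>: <stmts> nullable, take FIRST(<stmts>) ∪ FIRST(<param>) = { 'else', 'while', :=, ; }.
Union: FIRST(<term>) = { 'else', 'while', :=, ; }.

{ 'else', 'while', :=, ; }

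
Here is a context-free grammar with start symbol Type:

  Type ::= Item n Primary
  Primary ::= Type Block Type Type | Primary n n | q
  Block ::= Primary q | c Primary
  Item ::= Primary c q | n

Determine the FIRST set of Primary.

{ n, q }

From Primary ::= Type Block Type Type: add FIRST(Type) = { n, q }.
From Primary ::= Primary n n: add FIRST(Primary) = { n, q }.
Primary ::= q contributes {q}.
Union: FIRST(Primary) = { n, q }.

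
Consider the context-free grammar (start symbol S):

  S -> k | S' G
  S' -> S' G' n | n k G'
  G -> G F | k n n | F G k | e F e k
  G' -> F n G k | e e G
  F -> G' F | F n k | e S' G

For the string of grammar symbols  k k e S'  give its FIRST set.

{ k }

k is a terminal; add {k} and stop.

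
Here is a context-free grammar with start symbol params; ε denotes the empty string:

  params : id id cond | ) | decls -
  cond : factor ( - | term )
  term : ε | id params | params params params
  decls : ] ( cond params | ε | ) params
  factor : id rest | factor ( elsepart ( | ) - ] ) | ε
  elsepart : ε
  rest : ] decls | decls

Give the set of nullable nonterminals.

{ decls, elsepart, factor, rest, term }

Directly nullable (have an ε-production): term, decls, factor, elsepart.
rest : decls with every symbol nullable, so rest is nullable.
No other nonterminal has a production whose RHS symbols are all nullable.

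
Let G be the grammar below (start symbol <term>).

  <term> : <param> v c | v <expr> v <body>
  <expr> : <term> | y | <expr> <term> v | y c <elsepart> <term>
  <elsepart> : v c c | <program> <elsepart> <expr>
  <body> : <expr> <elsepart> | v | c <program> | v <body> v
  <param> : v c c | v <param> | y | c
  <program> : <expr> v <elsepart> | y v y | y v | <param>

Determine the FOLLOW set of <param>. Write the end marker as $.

{ $, c, v, y }

In <term> : <param> v c: add FIRST(v c) = { v }.
In <param> : v <param>: <param> is at the end, add FOLLOW(<param>) = { $, c, v, y }.
In <program> : <param>: <param> is at the end, add FOLLOW(<program>) = { $, c, v, y }.
Union: FOLLOW(<param>) = { $, c, v, y }.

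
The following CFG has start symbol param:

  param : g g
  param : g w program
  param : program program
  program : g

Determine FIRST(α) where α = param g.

Add FIRST(param) = { g }; param is not nullable, stop.

{ g }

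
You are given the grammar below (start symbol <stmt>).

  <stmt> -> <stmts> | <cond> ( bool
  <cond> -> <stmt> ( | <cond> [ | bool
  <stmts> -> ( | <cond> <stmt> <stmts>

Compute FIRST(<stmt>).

{ (, bool }

From <stmt> -> <stmts>: add FIRST(<stmts>) = { (, bool }.
From <stmt> -> <cond> ( bool: add FIRST(<cond>) = { (, bool }.
Union: FIRST(<stmt>) = { (, bool }.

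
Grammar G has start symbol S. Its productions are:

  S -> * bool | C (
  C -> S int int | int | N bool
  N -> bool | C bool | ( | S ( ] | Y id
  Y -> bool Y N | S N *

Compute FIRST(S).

{ (, *, bool, int }

S -> * bool contributes {*}.
From S -> C (: add FIRST(C) = { (, *, bool, int }.
Union: FIRST(S) = { (, *, bool, int }.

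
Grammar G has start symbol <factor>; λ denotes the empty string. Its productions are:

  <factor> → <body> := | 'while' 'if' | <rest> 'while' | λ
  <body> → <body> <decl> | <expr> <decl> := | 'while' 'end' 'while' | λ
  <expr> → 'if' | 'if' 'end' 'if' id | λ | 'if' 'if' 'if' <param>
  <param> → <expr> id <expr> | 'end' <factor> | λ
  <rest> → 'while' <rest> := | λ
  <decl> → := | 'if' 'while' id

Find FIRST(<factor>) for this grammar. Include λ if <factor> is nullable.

{ 'if', 'while', :=, λ }

From <factor> → <body> :=: <body> nullable, take FIRST(<body>) ∪ {:=} = { 'if', 'while', := }.
<factor> → 'while' 'if' contributes {'while'}.
From <factor> → <rest> 'while': <rest> nullable, take FIRST(<rest>) ∪ {'while'} = { 'while' }.
<factor> → λ contributes λ.
Union: FIRST(<factor>) = { 'if', 'while', :=, λ }.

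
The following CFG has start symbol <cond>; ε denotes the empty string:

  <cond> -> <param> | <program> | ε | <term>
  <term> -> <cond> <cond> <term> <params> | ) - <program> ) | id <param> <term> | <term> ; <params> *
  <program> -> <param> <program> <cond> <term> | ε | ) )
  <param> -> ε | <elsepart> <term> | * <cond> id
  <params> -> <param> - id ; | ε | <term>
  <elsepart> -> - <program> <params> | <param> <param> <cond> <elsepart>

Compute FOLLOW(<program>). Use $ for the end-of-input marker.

In <cond> -> <program>: <program> is at the end, add FOLLOW(<cond>) = { $, ), *, -, id }.
In <term> -> ) - <program> ): add FIRST()) = { ) }.
In <program> -> <param> <program> <cond> <term>: add FIRST(<cond> <term>) = { ), *, -, id }.
In <elsepart> -> - <program> <params>: add FIRST(<params>)\{ε} = { ), *, -, id }.
  Since <params> is nullable, also add FOLLOW(<elsepart>) = { ), *, -, id }.
Union: FOLLOW(<program>) = { $, ), *, -, id }.

{ $, ), *, -, id }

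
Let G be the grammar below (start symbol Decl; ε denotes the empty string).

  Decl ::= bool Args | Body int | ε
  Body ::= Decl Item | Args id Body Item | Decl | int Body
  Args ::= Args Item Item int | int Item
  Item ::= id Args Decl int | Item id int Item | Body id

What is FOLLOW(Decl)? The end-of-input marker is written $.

{ $, bool, id, int }

Decl is the start symbol, so $ ∈ FOLLOW(Decl).
In Body ::= Decl Item: add FIRST(Item) = { bool, id, int }.
In Body ::= Decl: Decl is at the end, add FOLLOW(Body) = { bool, id, int }.
In Item ::= id Args Decl int: add FIRST(int) = { int }.
Union: FOLLOW(Decl) = { $, bool, id, int }.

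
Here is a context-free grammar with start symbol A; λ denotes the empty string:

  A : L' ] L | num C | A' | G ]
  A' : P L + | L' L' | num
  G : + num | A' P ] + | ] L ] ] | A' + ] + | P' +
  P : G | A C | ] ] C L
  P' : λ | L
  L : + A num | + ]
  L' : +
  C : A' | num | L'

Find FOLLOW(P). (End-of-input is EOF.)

{ +, ] }

In A' : P L +: add FIRST(L +) = { + }.
In G : A' P ] +: add FIRST(] +) = { ] }.
Union: FOLLOW(P) = { +, ] }.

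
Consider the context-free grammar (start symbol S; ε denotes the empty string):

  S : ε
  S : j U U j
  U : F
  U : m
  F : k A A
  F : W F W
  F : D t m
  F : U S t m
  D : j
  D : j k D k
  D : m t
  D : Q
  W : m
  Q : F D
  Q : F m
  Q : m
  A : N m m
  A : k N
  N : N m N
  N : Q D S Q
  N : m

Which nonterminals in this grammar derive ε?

Directly nullable (have an ε-production): S.
No other nonterminal has a production whose RHS symbols are all nullable.

{ S }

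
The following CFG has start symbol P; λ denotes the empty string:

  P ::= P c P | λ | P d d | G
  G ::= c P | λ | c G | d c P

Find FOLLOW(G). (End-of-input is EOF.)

{ EOF, c, d }

In P ::= G: G is at the end, add FOLLOW(P) = { EOF, c, d }.
In G ::= c G: G is at the end, add FOLLOW(G) = { EOF, c, d }.
Union: FOLLOW(G) = { EOF, c, d }.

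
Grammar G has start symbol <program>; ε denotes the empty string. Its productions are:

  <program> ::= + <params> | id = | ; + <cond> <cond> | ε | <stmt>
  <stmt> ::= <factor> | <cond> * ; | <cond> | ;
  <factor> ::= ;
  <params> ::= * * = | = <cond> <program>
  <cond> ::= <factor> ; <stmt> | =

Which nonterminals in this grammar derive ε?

Directly nullable (have an ε-production): <program>.
No other nonterminal has a production whose RHS symbols are all nullable.

{ <program> }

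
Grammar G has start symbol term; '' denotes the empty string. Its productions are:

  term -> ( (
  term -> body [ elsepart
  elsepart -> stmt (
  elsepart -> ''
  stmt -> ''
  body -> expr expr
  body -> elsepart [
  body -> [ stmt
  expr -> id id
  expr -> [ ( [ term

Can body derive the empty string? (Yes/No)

No

Nullable nonterminals: elsepart, stmt.
No production of body has an RHS whose symbols are all nullable, so body is not nullable.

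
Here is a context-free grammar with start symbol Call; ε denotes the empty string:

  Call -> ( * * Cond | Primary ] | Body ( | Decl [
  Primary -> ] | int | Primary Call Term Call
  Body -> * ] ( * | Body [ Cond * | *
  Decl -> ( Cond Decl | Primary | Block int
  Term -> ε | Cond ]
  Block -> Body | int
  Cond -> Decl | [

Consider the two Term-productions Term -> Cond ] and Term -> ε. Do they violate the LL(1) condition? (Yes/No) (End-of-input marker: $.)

Yes

FIRST(Cond ]) = { (, *, [, ], int } and FIRST(ε) = { ε }.
The second alternative is nullable and FOLLOW(Term) = { (, *, ], int } shares ( with FIRST of the first — conflict.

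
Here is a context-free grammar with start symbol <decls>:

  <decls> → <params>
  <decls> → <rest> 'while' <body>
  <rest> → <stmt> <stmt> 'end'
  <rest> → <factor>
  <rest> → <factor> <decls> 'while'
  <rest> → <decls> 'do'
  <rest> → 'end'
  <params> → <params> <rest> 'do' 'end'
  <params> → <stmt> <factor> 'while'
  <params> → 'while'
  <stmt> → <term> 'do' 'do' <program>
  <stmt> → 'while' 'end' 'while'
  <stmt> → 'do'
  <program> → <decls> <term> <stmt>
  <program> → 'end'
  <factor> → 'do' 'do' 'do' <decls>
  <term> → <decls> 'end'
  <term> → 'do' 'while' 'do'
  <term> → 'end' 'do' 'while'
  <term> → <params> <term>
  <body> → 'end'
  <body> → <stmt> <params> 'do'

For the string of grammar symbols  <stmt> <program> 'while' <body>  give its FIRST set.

{ 'do', 'end', 'while' }

Add FIRST(<stmt>) = { 'do', 'end', 'while' }; <stmt> is not nullable, stop.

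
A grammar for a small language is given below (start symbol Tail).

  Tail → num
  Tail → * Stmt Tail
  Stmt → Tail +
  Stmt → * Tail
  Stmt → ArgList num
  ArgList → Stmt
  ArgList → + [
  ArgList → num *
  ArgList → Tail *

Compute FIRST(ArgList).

{ *, +, num }

From ArgList → Stmt: add FIRST(Stmt) = { *, +, num }.
ArgList → + [ contributes {+}.
ArgList → num * contributes {num}.
From ArgList → Tail *: add FIRST(Tail) = { *, num }.
Union: FIRST(ArgList) = { *, +, num }.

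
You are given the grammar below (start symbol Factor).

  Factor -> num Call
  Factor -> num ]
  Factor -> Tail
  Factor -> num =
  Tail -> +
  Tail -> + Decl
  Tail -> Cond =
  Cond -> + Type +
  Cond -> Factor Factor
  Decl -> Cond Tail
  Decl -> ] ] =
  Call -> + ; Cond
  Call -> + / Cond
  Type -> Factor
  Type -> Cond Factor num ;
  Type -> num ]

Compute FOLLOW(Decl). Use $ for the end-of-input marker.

In Tail -> + Decl: Decl is at the end, add FOLLOW(Tail) = { $, +, =, num }.
Union: FOLLOW(Decl) = { $, +, =, num }.

{ $, +, =, num }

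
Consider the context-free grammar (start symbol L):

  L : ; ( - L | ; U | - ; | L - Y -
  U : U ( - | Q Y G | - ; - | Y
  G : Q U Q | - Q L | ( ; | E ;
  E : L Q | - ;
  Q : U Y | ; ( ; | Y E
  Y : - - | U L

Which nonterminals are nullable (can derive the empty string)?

{ } (none)

No nonterminal has an empty production or an RHS whose symbols are all nullable.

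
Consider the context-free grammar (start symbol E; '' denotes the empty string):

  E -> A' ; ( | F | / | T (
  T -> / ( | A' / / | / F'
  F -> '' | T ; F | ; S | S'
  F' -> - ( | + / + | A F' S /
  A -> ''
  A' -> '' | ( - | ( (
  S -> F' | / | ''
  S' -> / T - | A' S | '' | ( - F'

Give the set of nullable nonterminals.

{ A, A', E, F, S, S' }

Directly nullable (have an ''-production): F, A, A', S, S'.
E -> F with every symbol nullable, so E is nullable.
No other nonterminal has a production whose RHS symbols are all nullable.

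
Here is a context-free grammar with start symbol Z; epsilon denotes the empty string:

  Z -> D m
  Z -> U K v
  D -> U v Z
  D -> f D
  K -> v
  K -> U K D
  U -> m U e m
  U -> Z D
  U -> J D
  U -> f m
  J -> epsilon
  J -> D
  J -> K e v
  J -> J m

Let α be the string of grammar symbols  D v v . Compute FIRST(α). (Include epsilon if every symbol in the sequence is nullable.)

{ f, m, v }

Add FIRST(D) = { f, m, v }; D is not nullable, stop.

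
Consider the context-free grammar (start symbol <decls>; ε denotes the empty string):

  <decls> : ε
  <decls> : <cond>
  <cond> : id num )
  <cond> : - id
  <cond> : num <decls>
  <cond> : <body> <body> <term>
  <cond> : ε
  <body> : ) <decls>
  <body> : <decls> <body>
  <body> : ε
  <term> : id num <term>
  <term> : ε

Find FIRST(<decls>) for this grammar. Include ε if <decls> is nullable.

<decls> : ε contributes ε.
From <decls> : <cond>: add FIRST(<cond>) = { ), -, id, num, ε } (including ε since <cond> is nullable).
Union: FIRST(<decls>) = { ), -, id, num, ε }.

{ ), -, id, num, ε }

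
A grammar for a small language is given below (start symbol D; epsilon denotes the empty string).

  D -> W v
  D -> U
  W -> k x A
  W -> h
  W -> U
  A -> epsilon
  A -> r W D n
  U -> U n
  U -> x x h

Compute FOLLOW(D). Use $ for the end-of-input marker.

{ $, n }

D is the start symbol, so $ ∈ FOLLOW(D).
In A -> r W D n: add FIRST(n) = { n }.
Union: FOLLOW(D) = { $, n }.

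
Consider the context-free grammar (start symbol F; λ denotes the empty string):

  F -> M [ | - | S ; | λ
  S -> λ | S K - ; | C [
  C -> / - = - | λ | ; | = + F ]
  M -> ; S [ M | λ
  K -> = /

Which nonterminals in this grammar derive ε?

Directly nullable (have an λ-production): F, S, C, M.
No other nonterminal has a production whose RHS symbols are all nullable.

{ C, F, M, S }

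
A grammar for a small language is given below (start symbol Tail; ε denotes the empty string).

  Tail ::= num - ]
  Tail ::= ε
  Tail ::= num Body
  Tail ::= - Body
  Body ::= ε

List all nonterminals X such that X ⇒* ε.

{ Body, Tail }

Directly nullable (have an ε-production): Tail, Body.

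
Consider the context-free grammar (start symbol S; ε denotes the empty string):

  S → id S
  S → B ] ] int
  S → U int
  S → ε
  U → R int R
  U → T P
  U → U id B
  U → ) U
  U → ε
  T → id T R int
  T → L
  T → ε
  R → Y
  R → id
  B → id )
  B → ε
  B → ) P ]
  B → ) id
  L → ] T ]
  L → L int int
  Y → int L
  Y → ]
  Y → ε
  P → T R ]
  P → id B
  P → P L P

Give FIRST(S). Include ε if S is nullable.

S → id S contributes {id}.
From S → B ] ] int: B nullable, take FIRST(B) ∪ {]} = { ), ], id }.
From S → U int: U nullable, take FIRST(U) ∪ {int} = { ), ], id, int }.
S → ε contributes ε.
Union: FIRST(S) = { ), ], id, int, ε }.

{ ), ], id, int, ε }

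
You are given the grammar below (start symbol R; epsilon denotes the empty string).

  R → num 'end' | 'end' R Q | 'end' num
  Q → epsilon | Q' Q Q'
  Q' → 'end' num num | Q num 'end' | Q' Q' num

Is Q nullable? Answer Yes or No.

Q has an epsilon-production, so Q ⇒ epsilon.

Yes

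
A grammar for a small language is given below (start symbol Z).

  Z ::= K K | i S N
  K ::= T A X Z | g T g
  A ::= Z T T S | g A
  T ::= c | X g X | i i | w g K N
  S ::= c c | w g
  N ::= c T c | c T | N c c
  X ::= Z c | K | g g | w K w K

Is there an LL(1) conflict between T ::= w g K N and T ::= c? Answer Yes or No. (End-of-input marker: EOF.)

No

FIRST(w g K N) = { w } and FIRST(c) = { c }.
The FIRST sets are disjoint and neither alternative is nullable — no conflict.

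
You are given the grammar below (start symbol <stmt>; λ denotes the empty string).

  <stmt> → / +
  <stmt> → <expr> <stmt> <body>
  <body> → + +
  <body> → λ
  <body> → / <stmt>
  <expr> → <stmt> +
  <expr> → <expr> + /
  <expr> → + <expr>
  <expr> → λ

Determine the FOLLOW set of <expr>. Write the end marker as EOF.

In <stmt> → <expr> <stmt> <body>: add FIRST(<stmt> <body>) = { +, / }.
In <expr> → <expr> + /: add FIRST(+ /) = { + }.
In <expr> → + <expr>: <expr> is at the end, add FOLLOW(<expr>) = { +, / }.
Union: FOLLOW(<expr>) = { +, / }.

{ +, / }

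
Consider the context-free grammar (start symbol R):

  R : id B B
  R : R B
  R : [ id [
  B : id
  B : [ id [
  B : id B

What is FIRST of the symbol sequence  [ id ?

{ [ }

[ is a terminal; add {[} and stop.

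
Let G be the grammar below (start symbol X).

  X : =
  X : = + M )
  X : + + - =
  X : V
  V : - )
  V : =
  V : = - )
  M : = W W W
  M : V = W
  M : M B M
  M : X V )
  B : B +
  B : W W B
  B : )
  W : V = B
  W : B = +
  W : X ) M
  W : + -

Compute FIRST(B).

{ ), +, -, = }

From B : B +: add FIRST(B) = { ), +, -, = }.
From B : W W B: add FIRST(W) = { ), +, -, = }.
B : ) contributes {)}.
Union: FIRST(B) = { ), +, -, = }.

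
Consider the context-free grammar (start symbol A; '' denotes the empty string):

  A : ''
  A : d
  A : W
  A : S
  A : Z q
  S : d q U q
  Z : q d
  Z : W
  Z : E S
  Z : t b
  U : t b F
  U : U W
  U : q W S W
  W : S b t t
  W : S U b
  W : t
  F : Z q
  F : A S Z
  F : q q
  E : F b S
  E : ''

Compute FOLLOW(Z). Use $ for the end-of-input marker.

In A : Z q: add FIRST(q) = { q }.
In F : Z q: add FIRST(q) = { q }.
In F : A S Z: Z is at the end, add FOLLOW(F) = { b, d, q, t }.
Union: FOLLOW(Z) = { b, d, q, t }.

{ b, d, q, t }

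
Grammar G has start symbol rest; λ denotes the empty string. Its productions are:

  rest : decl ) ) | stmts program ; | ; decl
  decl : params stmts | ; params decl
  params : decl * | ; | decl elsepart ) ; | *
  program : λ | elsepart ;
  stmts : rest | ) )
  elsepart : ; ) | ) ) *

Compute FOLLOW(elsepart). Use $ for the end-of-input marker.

{ ), ; }

In params : decl elsepart ) ;: add FIRST() ;) = { ) }.
In program : elsepart ;: add FIRST(;) = { ; }.
Union: FOLLOW(elsepart) = { ), ; }.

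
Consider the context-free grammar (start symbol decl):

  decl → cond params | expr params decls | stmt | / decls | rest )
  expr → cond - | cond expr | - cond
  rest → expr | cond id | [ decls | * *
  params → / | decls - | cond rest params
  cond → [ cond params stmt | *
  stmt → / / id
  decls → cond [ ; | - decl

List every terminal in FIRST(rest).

{ *, -, [ }

From rest → expr: add FIRST(expr) = { *, -, [ }.
From rest → cond id: add FIRST(cond) = { *, [ }.
rest → [ decls contributes {[}.
rest → * * contributes {*}.
Union: FIRST(rest) = { *, -, [ }.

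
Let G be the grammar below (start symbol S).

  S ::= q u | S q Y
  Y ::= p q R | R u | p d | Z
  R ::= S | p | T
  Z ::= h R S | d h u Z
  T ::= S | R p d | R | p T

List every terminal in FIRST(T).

{ p, q }

From T ::= S: add FIRST(S) = { q }.
From T ::= R p d: add FIRST(R) = { p, q }.
From T ::= R: add FIRST(R) = { p, q }.
T ::= p T contributes {p}.
Union: FIRST(T) = { p, q }.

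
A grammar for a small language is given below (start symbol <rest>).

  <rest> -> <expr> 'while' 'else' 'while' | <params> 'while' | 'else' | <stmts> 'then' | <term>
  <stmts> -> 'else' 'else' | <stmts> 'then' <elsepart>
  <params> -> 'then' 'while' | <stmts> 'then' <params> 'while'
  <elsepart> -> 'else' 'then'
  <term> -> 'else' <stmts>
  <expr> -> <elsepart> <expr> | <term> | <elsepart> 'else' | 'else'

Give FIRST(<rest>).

{ 'else', 'then' }

From <rest> -> <expr> 'while' 'else' 'while': add FIRST(<expr>) = { 'else' }.
From <rest> -> <params> 'while': add FIRST(<params>) = { 'else', 'then' }.
<rest> -> 'else' contributes {'else'}.
From <rest> -> <stmts> 'then': add FIRST(<stmts>) = { 'else' }.
From <rest> -> <term>: add FIRST(<term>) = { 'else' }.
Union: FIRST(<rest>) = { 'else', 'then' }.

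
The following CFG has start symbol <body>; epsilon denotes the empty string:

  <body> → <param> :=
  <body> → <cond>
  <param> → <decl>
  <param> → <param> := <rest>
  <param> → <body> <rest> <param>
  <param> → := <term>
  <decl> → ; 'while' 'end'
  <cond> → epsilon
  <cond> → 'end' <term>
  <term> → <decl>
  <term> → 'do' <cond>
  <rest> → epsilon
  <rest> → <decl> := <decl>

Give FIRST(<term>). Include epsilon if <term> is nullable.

From <term> → <decl>: add FIRST(<decl>) = { ; }.
<term> → 'do' <cond> contributes {'do'}.
Union: FIRST(<term>) = { 'do', ; }.

{ 'do', ; }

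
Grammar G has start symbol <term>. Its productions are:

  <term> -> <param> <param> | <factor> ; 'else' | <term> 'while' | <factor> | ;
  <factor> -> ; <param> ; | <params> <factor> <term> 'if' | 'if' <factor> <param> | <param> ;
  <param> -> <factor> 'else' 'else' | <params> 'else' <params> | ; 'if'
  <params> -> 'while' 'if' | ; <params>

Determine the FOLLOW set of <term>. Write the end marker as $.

{ $, 'if', 'while' }

<term> is the start symbol, so $ ∈ FOLLOW(<term>).
In <term> -> <term> 'while': add FIRST('while') = { 'while' }.
In <factor> -> <params> <factor> <term> 'if': add FIRST('if') = { 'if' }.
Union: FOLLOW(<term>) = { $, 'if', 'while' }.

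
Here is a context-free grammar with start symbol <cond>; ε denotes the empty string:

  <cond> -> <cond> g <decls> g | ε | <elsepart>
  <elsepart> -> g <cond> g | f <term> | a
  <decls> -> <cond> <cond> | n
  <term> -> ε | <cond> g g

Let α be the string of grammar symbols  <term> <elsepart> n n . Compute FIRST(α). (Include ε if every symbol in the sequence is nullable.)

{ a, f, g }

Add FIRST(<term>)\{ε} = { a, f, g }; <term> is nullable, continue.
Add FIRST(<elsepart>) = { a, f, g }; <elsepart> is not nullable, stop.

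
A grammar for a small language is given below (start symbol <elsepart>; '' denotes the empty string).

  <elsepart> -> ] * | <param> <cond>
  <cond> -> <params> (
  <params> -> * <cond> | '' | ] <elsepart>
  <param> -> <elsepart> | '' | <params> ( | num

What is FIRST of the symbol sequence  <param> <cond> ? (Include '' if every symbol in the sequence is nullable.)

Add FIRST(<param>)\{''} = { (, *, ], num }; <param> is nullable, continue.
Add FIRST(<cond>) = { (, *, ] }; <cond> is not nullable, stop.

{ (, *, ], num }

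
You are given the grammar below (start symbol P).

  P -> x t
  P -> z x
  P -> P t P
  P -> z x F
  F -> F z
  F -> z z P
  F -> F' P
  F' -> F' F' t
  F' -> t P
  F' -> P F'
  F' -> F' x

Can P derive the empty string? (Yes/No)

No nonterminal in this grammar is nullable.
No production of P has an RHS whose symbols are all nullable, so P is not nullable.

No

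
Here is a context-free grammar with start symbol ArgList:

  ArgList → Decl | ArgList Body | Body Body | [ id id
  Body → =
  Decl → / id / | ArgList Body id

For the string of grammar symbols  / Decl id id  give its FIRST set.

{ / }

/ is a terminal; add {/} and stop.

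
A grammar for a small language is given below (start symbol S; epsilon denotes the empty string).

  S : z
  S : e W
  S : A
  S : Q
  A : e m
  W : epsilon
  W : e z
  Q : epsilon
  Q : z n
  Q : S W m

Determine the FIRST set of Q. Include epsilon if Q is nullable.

{ e, m, z, epsilon }

Q : epsilon contributes epsilon.
Q : z n contributes {z}.
From Q : S W m: S, W nullable, take FIRST(S) ∪ FIRST(W) ∪ {m} = { e, m, z }.
Union: FIRST(Q) = { e, m, z, epsilon }.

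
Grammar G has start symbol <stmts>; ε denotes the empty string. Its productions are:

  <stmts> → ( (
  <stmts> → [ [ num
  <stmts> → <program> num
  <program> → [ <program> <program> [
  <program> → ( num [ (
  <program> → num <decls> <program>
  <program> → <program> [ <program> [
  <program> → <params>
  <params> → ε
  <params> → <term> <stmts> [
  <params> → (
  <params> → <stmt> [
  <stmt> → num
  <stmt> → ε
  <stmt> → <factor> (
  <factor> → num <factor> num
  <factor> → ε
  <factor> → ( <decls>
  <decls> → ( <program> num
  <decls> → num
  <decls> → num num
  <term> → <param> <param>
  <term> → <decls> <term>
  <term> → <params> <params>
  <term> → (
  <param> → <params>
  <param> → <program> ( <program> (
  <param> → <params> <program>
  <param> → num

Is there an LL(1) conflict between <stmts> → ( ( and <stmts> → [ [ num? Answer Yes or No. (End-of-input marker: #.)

No

FIRST(( () = { ( } and FIRST([ [ num) = { [ }.
The FIRST sets are disjoint and neither alternative is nullable — no conflict.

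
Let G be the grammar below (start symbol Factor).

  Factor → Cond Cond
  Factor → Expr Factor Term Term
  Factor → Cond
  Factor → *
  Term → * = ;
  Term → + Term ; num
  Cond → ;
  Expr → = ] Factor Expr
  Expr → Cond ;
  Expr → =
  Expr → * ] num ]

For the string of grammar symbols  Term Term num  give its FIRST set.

{ *, + }

Add FIRST(Term) = { *, + }; Term is not nullable, stop.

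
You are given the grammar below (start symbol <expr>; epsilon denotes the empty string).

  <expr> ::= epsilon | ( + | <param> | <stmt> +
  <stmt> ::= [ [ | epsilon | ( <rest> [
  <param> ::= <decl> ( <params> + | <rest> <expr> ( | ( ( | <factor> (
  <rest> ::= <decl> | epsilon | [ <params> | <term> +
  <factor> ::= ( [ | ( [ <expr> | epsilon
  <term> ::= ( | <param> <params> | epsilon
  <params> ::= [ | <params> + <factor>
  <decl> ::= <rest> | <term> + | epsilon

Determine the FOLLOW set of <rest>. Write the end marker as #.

{ (, +, [ }

In <stmt> ::= ( <rest> [: add FIRST([) = { [ }.
In <param> ::= <rest> <expr> (: add FIRST(<expr> () = { (, +, [ }.
In <decl> ::= <rest>: <rest> is at the end, add FOLLOW(<decl>) = { (, +, [ }.
Union: FOLLOW(<rest>) = { (, +, [ }.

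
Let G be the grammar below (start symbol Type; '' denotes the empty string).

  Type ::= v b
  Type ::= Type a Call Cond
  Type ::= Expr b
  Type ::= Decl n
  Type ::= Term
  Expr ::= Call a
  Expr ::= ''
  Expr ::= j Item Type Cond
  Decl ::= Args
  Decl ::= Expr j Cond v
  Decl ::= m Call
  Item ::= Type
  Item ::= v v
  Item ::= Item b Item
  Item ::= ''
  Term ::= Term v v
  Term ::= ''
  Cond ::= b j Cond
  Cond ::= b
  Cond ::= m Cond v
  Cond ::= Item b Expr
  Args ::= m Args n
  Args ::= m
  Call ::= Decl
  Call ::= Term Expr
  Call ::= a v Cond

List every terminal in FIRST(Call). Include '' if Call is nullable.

{ a, j, m, v, '' }

From Call ::= Decl: add FIRST(Decl) = { a, j, m, v }.
From Call ::= Term Expr: Term, Expr nullable, take FIRST(Term) ∪ FIRST(Expr) = { a, j, m, v }; also '' since the whole RHS is nullable.
Call ::= a v Cond contributes {a}.
Union: FIRST(Call) = { a, j, m, v, '' }.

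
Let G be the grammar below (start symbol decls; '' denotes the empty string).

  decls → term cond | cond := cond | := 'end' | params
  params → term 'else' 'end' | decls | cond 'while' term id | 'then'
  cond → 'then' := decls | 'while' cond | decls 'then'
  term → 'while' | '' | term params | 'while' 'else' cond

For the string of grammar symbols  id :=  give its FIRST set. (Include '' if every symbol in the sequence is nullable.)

id is a terminal; add {id} and stop.

{ id }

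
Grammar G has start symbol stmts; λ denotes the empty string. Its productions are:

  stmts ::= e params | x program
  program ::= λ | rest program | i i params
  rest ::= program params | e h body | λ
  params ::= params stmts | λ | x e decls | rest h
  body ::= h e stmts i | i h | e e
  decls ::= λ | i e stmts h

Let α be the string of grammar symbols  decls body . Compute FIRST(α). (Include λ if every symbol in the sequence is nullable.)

{ e, h, i }

Add FIRST(decls)\{λ} = { i }; decls is nullable, continue.
Add FIRST(body) = { e, h, i }; body is not nullable, stop.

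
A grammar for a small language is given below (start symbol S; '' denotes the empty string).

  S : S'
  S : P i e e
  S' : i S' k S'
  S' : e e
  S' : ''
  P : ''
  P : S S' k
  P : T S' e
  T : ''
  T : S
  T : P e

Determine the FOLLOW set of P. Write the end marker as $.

{ e, i }

In S : P i e e: add FIRST(i e e) = { i }.
In T : P e: add FIRST(e) = { e }.
Union: FOLLOW(P) = { e, i }.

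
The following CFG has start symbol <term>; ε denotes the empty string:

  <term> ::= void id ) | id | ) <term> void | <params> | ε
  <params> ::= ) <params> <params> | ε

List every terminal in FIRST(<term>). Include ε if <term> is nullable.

<term> ::= void id ) contributes {void}.
<term> ::= id contributes {id}.
<term> ::= ) <term> void contributes {)}.
From <term> ::= <params>: add FIRST(<params>) = { ), ε } (including ε since <params> is nullable).
<term> ::= ε contributes ε.
Union: FIRST(<term>) = { ), id, void, ε }.

{ ), id, void, ε }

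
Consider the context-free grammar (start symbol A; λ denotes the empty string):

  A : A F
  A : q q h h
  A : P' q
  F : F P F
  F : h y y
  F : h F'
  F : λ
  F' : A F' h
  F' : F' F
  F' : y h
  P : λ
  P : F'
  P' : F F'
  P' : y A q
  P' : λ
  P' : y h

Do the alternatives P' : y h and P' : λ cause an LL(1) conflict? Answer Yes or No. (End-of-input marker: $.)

FIRST(y h) = { y } and FIRST(λ) = { λ }.
The second is nullable but FOLLOW(P') = { q } is disjoint from FIRST of the first.

No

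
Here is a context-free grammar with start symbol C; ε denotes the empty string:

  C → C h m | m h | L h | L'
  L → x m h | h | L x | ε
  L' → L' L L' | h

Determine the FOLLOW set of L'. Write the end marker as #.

{ #, h, x }

In C → L': L' is at the end, add FOLLOW(C) = { #, h }.
In L' → L' L L': add FIRST(L L') = { h, x }.
In L' → L' L L': L' is at the end, add FOLLOW(L') = { #, h, x }.
Union: FOLLOW(L') = { #, h, x }.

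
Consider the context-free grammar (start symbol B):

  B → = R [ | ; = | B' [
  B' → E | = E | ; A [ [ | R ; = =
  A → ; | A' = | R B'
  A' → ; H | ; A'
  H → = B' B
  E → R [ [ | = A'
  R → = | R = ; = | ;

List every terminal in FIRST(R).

R → = contributes {=}.
From R → R = ; =: add FIRST(R) = { ;, = }.
R → ; contributes {;}.
Union: FIRST(R) = { ;, = }.

{ ;, = }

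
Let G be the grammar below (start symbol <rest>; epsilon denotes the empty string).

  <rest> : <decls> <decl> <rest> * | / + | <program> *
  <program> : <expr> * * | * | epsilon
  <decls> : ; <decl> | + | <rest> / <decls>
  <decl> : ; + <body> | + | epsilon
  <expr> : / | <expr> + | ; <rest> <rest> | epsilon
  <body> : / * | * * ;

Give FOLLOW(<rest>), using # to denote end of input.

{ #, *, +, /, ; }

<rest> is the start symbol, so # ∈ FOLLOW(<rest>).
In <rest> : <decls> <decl> <rest> *: add FIRST(*) = { * }.
In <decls> : <rest> / <decls>: add FIRST(/ <decls>) = { / }.
In <expr> : ; <rest> <rest>: add FIRST(<rest>) = { *, +, /, ; }.
In <expr> : ; <rest> <rest>: <rest> is at the end, add FOLLOW(<expr>) = { *, + }.
Union: FOLLOW(<rest>) = { #, *, +, /, ; }.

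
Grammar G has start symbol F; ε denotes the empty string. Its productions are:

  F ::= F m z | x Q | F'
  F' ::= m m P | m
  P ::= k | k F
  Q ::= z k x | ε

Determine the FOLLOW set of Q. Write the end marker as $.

In F ::= x Q: Q is at the end, add FOLLOW(F) = { $, m }.
Union: FOLLOW(Q) = { $, m }.

{ $, m }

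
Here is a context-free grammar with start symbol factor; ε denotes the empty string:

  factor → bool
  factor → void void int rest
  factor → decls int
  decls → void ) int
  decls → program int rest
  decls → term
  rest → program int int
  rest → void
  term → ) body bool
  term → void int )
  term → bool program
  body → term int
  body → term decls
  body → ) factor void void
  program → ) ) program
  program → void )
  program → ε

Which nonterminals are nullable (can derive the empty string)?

{ program }

Directly nullable (have an ε-production): program.
No other nonterminal has a production whose RHS symbols are all nullable.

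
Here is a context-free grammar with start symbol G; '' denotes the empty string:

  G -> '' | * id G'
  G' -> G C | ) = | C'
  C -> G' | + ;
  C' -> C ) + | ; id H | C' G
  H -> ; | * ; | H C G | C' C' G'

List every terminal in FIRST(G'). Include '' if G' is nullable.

From G' -> G C: G nullable, take FIRST(G) ∪ FIRST(C) = { ), *, +, ; }.
G' -> ) = contributes {)}.
From G' -> C': add FIRST(C') = { ), *, +, ; }.
Union: FIRST(G') = { ), *, +, ; }.

{ ), *, +, ; }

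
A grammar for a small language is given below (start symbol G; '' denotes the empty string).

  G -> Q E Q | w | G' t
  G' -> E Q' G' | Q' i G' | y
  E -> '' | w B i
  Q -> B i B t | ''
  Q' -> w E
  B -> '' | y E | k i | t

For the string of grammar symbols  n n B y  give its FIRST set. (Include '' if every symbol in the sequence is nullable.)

{ n }

n is a terminal; add {n} and stop.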